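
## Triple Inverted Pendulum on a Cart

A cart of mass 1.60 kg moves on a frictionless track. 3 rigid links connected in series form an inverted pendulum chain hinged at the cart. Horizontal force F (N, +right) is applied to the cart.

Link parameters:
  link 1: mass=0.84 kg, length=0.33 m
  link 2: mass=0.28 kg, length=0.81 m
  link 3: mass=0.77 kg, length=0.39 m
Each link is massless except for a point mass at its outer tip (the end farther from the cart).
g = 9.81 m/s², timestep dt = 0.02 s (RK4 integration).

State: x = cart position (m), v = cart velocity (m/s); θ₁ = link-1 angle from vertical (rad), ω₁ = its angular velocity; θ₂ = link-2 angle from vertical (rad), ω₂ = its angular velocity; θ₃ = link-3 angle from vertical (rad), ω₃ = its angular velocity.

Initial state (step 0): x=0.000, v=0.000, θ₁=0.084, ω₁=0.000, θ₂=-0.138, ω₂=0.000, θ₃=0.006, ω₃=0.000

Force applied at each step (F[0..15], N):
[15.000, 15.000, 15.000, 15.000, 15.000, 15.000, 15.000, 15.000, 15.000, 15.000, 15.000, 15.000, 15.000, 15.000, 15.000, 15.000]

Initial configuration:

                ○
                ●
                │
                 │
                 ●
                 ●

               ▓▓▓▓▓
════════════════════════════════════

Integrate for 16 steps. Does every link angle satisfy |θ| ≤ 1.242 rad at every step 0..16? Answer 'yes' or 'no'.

Answer: yes

Derivation:
apply F[0]=+15.000 → step 1: x=0.002, v=0.169, θ₁=0.081, ω₁=-0.308, θ₂=-0.140, ω₂=-0.206, θ₃=0.009, ω₃=0.254
apply F[1]=+15.000 → step 2: x=0.007, v=0.339, θ₁=0.072, ω₁=-0.631, θ₂=-0.146, ω₂=-0.412, θ₃=0.016, ω₃=0.517
apply F[2]=+15.000 → step 3: x=0.015, v=0.513, θ₁=0.055, ω₁=-0.983, θ₂=-0.157, ω₂=-0.615, θ₃=0.029, ω₃=0.795
apply F[3]=+15.000 → step 4: x=0.027, v=0.692, θ₁=0.032, ω₁=-1.378, θ₂=-0.171, ω₂=-0.812, θ₃=0.048, ω₃=1.088
apply F[4]=+15.000 → step 5: x=0.043, v=0.876, θ₁=-0.000, ω₁=-1.830, θ₂=-0.189, ω₂=-0.994, θ₃=0.073, ω₃=1.385
apply F[5]=+15.000 → step 6: x=0.062, v=1.066, θ₁=-0.042, ω₁=-2.350, θ₂=-0.210, ω₂=-1.147, θ₃=0.103, ω₃=1.663
apply F[6]=+15.000 → step 7: x=0.086, v=1.262, θ₁=-0.094, ω₁=-2.938, θ₂=-0.235, ω₂=-1.258, θ₃=0.139, ω₃=1.889
apply F[7]=+15.000 → step 8: x=0.113, v=1.458, θ₁=-0.160, ω₁=-3.587, θ₂=-0.260, ω₂=-1.313, θ₃=0.178, ω₃=2.024
apply F[8]=+15.000 → step 9: x=0.144, v=1.651, θ₁=-0.238, ω₁=-4.276, θ₂=-0.287, ω₂=-1.307, θ₃=0.219, ω₃=2.031
apply F[9]=+15.000 → step 10: x=0.179, v=1.833, θ₁=-0.331, ω₁=-4.971, θ₂=-0.312, ω₂=-1.250, θ₃=0.259, ω₃=1.890
apply F[10]=+15.000 → step 11: x=0.217, v=1.994, θ₁=-0.437, ω₁=-5.634, θ₂=-0.336, ω₂=-1.163, θ₃=0.294, ω₃=1.595
apply F[11]=+15.000 → step 12: x=0.258, v=2.128, θ₁=-0.556, ω₁=-6.231, θ₂=-0.359, ω₂=-1.073, θ₃=0.322, ω₃=1.163
apply F[12]=+15.000 → step 13: x=0.302, v=2.229, θ₁=-0.686, ω₁=-6.745, θ₂=-0.380, ω₂=-1.011, θ₃=0.340, ω₃=0.625
apply F[13]=+15.000 → step 14: x=0.347, v=2.296, θ₁=-0.825, ω₁=-7.174, θ₂=-0.400, ω₂=-0.999, θ₃=0.346, ω₃=0.019
apply F[14]=+15.000 → step 15: x=0.394, v=2.332, θ₁=-0.972, ω₁=-7.534, θ₂=-0.420, ω₂=-1.048, θ₃=0.340, ω₃=-0.621
apply F[15]=+15.000 → step 16: x=0.440, v=2.339, θ₁=-1.126, ω₁=-7.846, θ₂=-0.442, ω₂=-1.163, θ₃=0.321, ω₃=-1.268
Max |angle| over trajectory = 1.126 rad; bound = 1.242 → within bound.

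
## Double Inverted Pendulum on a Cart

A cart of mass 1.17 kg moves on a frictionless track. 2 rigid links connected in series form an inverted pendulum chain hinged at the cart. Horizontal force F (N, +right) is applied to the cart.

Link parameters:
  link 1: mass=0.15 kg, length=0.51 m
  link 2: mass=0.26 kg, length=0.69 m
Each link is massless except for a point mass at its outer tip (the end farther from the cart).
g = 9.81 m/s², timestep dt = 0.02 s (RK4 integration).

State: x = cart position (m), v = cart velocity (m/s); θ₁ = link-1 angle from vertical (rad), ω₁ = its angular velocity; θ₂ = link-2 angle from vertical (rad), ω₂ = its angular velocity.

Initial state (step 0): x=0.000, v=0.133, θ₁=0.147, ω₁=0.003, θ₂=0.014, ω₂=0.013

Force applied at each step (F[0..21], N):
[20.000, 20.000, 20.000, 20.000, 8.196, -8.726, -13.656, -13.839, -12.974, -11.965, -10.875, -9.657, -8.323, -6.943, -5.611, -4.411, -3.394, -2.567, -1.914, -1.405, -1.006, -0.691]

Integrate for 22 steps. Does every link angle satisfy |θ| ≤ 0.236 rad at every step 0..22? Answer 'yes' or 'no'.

apply F[0]=+20.000 → step 1: x=0.006, v=0.463, θ₁=0.142, ω₁=-0.478, θ₂=0.013, ω₂=-0.109
apply F[1]=+20.000 → step 2: x=0.019, v=0.794, θ₁=0.128, ω₁=-0.974, θ₂=0.010, ω₂=-0.221
apply F[2]=+20.000 → step 3: x=0.038, v=1.127, θ₁=0.103, ω₁=-1.500, θ₂=0.004, ω₂=-0.312
apply F[3]=+20.000 → step 4: x=0.064, v=1.463, θ₁=0.067, ω₁=-2.069, θ₂=-0.003, ω₂=-0.376
apply F[4]=+8.196 → step 5: x=0.094, v=1.601, θ₁=0.024, ω₁=-2.294, θ₂=-0.010, ω₂=-0.408
apply F[5]=-8.726 → step 6: x=0.125, v=1.452, θ₁=-0.019, ω₁=-1.992, θ₂=-0.019, ω₂=-0.418
apply F[6]=-13.656 → step 7: x=0.152, v=1.221, θ₁=-0.054, ω₁=-1.562, θ₂=-0.027, ω₂=-0.408
apply F[7]=-13.839 → step 8: x=0.174, v=0.989, θ₁=-0.082, ω₁=-1.159, θ₂=-0.035, ω₂=-0.379
apply F[8]=-12.974 → step 9: x=0.191, v=0.773, θ₁=-0.101, ω₁=-0.811, θ₂=-0.042, ω₂=-0.336
apply F[9]=-11.965 → step 10: x=0.205, v=0.577, θ₁=-0.114, ω₁=-0.514, θ₂=-0.048, ω₂=-0.284
apply F[10]=-10.875 → step 11: x=0.215, v=0.400, θ₁=-0.122, ω₁=-0.263, θ₂=-0.053, ω₂=-0.227
apply F[11]=-9.657 → step 12: x=0.221, v=0.244, θ₁=-0.125, ω₁=-0.057, θ₂=-0.057, ω₂=-0.170
apply F[12]=-8.323 → step 13: x=0.224, v=0.111, θ₁=-0.125, ω₁=0.107, θ₂=-0.060, ω₂=-0.115
apply F[13]=-6.943 → step 14: x=0.226, v=0.001, θ₁=-0.121, ω₁=0.230, θ₂=-0.062, ω₂=-0.064
apply F[14]=-5.611 → step 15: x=0.225, v=-0.086, θ₁=-0.116, ω₁=0.316, θ₂=-0.063, ω₂=-0.018
apply F[15]=-4.411 → step 16: x=0.222, v=-0.154, θ₁=-0.109, ω₁=0.370, θ₂=-0.063, ω₂=0.021
apply F[16]=-3.394 → step 17: x=0.219, v=-0.205, θ₁=-0.102, ω₁=0.400, θ₂=-0.062, ω₂=0.055
apply F[17]=-2.567 → step 18: x=0.214, v=-0.242, θ₁=-0.093, ω₁=0.410, θ₂=-0.061, ω₂=0.083
apply F[18]=-1.914 → step 19: x=0.209, v=-0.268, θ₁=-0.085, ω₁=0.408, θ₂=-0.059, ω₂=0.106
apply F[19]=-1.405 → step 20: x=0.204, v=-0.287, θ₁=-0.077, ω₁=0.398, θ₂=-0.056, ω₂=0.124
apply F[20]=-1.006 → step 21: x=0.198, v=-0.299, θ₁=-0.069, ω₁=0.381, θ₂=-0.054, ω₂=0.138
apply F[21]=-0.691 → step 22: x=0.192, v=-0.306, θ₁=-0.062, ω₁=0.362, θ₂=-0.051, ω₂=0.148
Max |angle| over trajectory = 0.147 rad; bound = 0.236 → within bound.

Answer: yes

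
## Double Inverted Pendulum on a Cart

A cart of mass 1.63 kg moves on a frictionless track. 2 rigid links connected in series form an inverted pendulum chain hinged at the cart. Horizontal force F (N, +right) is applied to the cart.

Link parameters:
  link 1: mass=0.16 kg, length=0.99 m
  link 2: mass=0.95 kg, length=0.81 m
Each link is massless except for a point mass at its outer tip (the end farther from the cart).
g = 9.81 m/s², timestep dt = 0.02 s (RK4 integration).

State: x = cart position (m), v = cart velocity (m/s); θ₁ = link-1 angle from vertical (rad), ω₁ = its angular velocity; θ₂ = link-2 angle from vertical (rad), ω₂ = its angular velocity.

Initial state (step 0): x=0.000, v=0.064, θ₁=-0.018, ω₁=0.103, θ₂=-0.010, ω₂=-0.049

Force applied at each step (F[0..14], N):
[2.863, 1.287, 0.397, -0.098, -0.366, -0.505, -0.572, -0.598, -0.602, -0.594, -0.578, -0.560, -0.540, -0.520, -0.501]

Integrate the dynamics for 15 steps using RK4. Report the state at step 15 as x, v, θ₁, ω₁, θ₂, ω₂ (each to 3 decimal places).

apply F[0]=+2.863 → step 1: x=0.002, v=0.101, θ₁=-0.016, ω₁=0.054, θ₂=-0.011, ω₂=-0.038
apply F[1]=+1.287 → step 2: x=0.004, v=0.119, θ₁=-0.016, ω₁=0.027, θ₂=-0.012, ω₂=-0.030
apply F[2]=+0.397 → step 3: x=0.006, v=0.126, θ₁=-0.015, ω₁=0.013, θ₂=-0.012, ω₂=-0.024
apply F[3]=-0.098 → step 4: x=0.009, v=0.127, θ₁=-0.015, ω₁=0.006, θ₂=-0.012, ω₂=-0.019
apply F[4]=-0.366 → step 5: x=0.011, v=0.125, θ₁=-0.015, ω₁=0.002, θ₂=-0.013, ω₂=-0.015
apply F[5]=-0.505 → step 6: x=0.014, v=0.120, θ₁=-0.015, ω₁=0.001, θ₂=-0.013, ω₂=-0.012
apply F[6]=-0.572 → step 7: x=0.016, v=0.115, θ₁=-0.015, ω₁=0.002, θ₂=-0.013, ω₂=-0.009
apply F[7]=-0.598 → step 8: x=0.018, v=0.110, θ₁=-0.015, ω₁=0.002, θ₂=-0.013, ω₂=-0.006
apply F[8]=-0.602 → step 9: x=0.021, v=0.105, θ₁=-0.015, ω₁=0.003, θ₂=-0.014, ω₂=-0.004
apply F[9]=-0.594 → step 10: x=0.023, v=0.099, θ₁=-0.015, ω₁=0.004, θ₂=-0.014, ω₂=-0.002
apply F[10]=-0.578 → step 11: x=0.025, v=0.094, θ₁=-0.015, ω₁=0.005, θ₂=-0.014, ω₂=-0.000
apply F[11]=-0.560 → step 12: x=0.026, v=0.089, θ₁=-0.015, ω₁=0.006, θ₂=-0.014, ω₂=0.001
apply F[12]=-0.540 → step 13: x=0.028, v=0.085, θ₁=-0.014, ω₁=0.007, θ₂=-0.014, ω₂=0.003
apply F[13]=-0.520 → step 14: x=0.030, v=0.080, θ₁=-0.014, ω₁=0.008, θ₂=-0.014, ω₂=0.004
apply F[14]=-0.501 → step 15: x=0.031, v=0.076, θ₁=-0.014, ω₁=0.009, θ₂=-0.013, ω₂=0.005

Answer: x=0.031, v=0.076, θ₁=-0.014, ω₁=0.009, θ₂=-0.013, ω₂=0.005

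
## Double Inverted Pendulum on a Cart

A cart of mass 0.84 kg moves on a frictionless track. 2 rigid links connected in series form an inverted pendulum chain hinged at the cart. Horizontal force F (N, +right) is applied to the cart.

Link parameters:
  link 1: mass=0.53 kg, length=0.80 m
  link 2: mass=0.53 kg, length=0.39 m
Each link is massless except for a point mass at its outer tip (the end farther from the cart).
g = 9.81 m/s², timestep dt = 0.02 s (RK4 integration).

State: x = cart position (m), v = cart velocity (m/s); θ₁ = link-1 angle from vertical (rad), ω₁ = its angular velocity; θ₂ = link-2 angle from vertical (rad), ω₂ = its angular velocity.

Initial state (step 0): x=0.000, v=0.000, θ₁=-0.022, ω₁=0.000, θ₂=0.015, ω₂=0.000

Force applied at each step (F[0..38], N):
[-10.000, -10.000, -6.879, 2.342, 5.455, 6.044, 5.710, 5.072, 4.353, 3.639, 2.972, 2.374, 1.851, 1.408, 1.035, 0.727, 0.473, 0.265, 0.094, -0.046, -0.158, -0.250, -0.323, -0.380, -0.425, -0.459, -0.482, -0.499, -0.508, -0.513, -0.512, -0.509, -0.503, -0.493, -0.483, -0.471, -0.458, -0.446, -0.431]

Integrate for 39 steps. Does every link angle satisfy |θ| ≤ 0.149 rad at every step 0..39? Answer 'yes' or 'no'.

apply F[0]=-10.000 → step 1: x=-0.002, v=-0.233, θ₁=-0.019, ω₁=0.277, θ₂=0.015, ω₂=0.037
apply F[1]=-10.000 → step 2: x=-0.009, v=-0.467, θ₁=-0.011, ω₁=0.558, θ₂=0.016, ω₂=0.069
apply F[2]=-6.879 → step 3: x=-0.020, v=-0.630, θ₁=0.002, ω₁=0.755, θ₂=0.018, ω₂=0.090
apply F[3]=+2.342 → step 4: x=-0.032, v=-0.576, θ₁=0.017, ω₁=0.688, θ₂=0.020, ω₂=0.099
apply F[4]=+5.455 → step 5: x=-0.043, v=-0.452, θ₁=0.029, ω₁=0.539, θ₂=0.022, ω₂=0.097
apply F[5]=+6.044 → step 6: x=-0.050, v=-0.316, θ₁=0.038, ω₁=0.381, θ₂=0.024, ω₂=0.086
apply F[6]=+5.710 → step 7: x=-0.055, v=-0.191, θ₁=0.044, ω₁=0.238, θ₂=0.025, ω₂=0.069
apply F[7]=+5.072 → step 8: x=-0.058, v=-0.082, θ₁=0.048, ω₁=0.118, θ₂=0.027, ω₂=0.048
apply F[8]=+4.353 → step 9: x=-0.059, v=0.010, θ₁=0.049, ω₁=0.022, θ₂=0.027, ω₂=0.026
apply F[9]=+3.639 → step 10: x=-0.058, v=0.084, θ₁=0.049, ω₁=-0.054, θ₂=0.028, ω₂=0.004
apply F[10]=+2.972 → step 11: x=-0.056, v=0.143, θ₁=0.047, ω₁=-0.110, θ₂=0.027, ω₂=-0.017
apply F[11]=+2.374 → step 12: x=-0.052, v=0.188, θ₁=0.045, ω₁=-0.150, θ₂=0.027, ω₂=-0.036
apply F[12]=+1.851 → step 13: x=-0.048, v=0.221, θ₁=0.041, ω₁=-0.177, θ₂=0.026, ω₂=-0.053
apply F[13]=+1.408 → step 14: x=-0.044, v=0.245, θ₁=0.038, ω₁=-0.194, θ₂=0.025, ω₂=-0.067
apply F[14]=+1.035 → step 15: x=-0.039, v=0.261, θ₁=0.034, ω₁=-0.202, θ₂=0.023, ω₂=-0.078
apply F[15]=+0.727 → step 16: x=-0.033, v=0.270, θ₁=0.030, ω₁=-0.204, θ₂=0.022, ω₂=-0.087
apply F[16]=+0.473 → step 17: x=-0.028, v=0.274, θ₁=0.026, ω₁=-0.201, θ₂=0.020, ω₂=-0.094
apply F[17]=+0.265 → step 18: x=-0.022, v=0.275, θ₁=0.022, ω₁=-0.195, θ₂=0.018, ω₂=-0.099
apply F[18]=+0.094 → step 19: x=-0.017, v=0.272, θ₁=0.018, ω₁=-0.186, θ₂=0.016, ω₂=-0.102
apply F[19]=-0.046 → step 20: x=-0.011, v=0.267, θ₁=0.014, ω₁=-0.176, θ₂=0.014, ω₂=-0.103
apply F[20]=-0.158 → step 21: x=-0.006, v=0.260, θ₁=0.011, ω₁=-0.164, θ₂=0.012, ω₂=-0.102
apply F[21]=-0.250 → step 22: x=-0.001, v=0.252, θ₁=0.008, ω₁=-0.152, θ₂=0.010, ω₂=-0.100
apply F[22]=-0.323 → step 23: x=0.004, v=0.243, θ₁=0.005, ω₁=-0.140, θ₂=0.008, ω₂=-0.098
apply F[23]=-0.380 → step 24: x=0.009, v=0.233, θ₁=0.002, ω₁=-0.127, θ₂=0.006, ω₂=-0.094
apply F[24]=-0.425 → step 25: x=0.013, v=0.223, θ₁=-0.000, ω₁=-0.115, θ₂=0.004, ω₂=-0.090
apply F[25]=-0.459 → step 26: x=0.018, v=0.212, θ₁=-0.003, ω₁=-0.103, θ₂=0.002, ω₂=-0.085
apply F[26]=-0.482 → step 27: x=0.022, v=0.202, θ₁=-0.004, ω₁=-0.092, θ₂=0.001, ω₂=-0.080
apply F[27]=-0.499 → step 28: x=0.026, v=0.191, θ₁=-0.006, ω₁=-0.082, θ₂=-0.001, ω₂=-0.075
apply F[28]=-0.508 → step 29: x=0.029, v=0.181, θ₁=-0.008, ω₁=-0.072, θ₂=-0.002, ω₂=-0.070
apply F[29]=-0.513 → step 30: x=0.033, v=0.171, θ₁=-0.009, ω₁=-0.062, θ₂=-0.004, ω₂=-0.064
apply F[30]=-0.512 → step 31: x=0.036, v=0.161, θ₁=-0.010, ω₁=-0.054, θ₂=-0.005, ω₂=-0.059
apply F[31]=-0.509 → step 32: x=0.039, v=0.151, θ₁=-0.011, ω₁=-0.046, θ₂=-0.006, ω₂=-0.053
apply F[32]=-0.503 → step 33: x=0.042, v=0.142, θ₁=-0.012, ω₁=-0.039, θ₂=-0.007, ω₂=-0.048
apply F[33]=-0.493 → step 34: x=0.045, v=0.134, θ₁=-0.013, ω₁=-0.032, θ₂=-0.008, ω₂=-0.043
apply F[34]=-0.483 → step 35: x=0.048, v=0.125, θ₁=-0.013, ω₁=-0.026, θ₂=-0.009, ω₂=-0.038
apply F[35]=-0.471 → step 36: x=0.050, v=0.117, θ₁=-0.014, ω₁=-0.021, θ₂=-0.009, ω₂=-0.034
apply F[36]=-0.458 → step 37: x=0.052, v=0.110, θ₁=-0.014, ω₁=-0.016, θ₂=-0.010, ω₂=-0.029
apply F[37]=-0.446 → step 38: x=0.054, v=0.103, θ₁=-0.015, ω₁=-0.012, θ₂=-0.011, ω₂=-0.025
apply F[38]=-0.431 → step 39: x=0.056, v=0.096, θ₁=-0.015, ω₁=-0.008, θ₂=-0.011, ω₂=-0.021
Max |angle| over trajectory = 0.049 rad; bound = 0.149 → within bound.

Answer: yes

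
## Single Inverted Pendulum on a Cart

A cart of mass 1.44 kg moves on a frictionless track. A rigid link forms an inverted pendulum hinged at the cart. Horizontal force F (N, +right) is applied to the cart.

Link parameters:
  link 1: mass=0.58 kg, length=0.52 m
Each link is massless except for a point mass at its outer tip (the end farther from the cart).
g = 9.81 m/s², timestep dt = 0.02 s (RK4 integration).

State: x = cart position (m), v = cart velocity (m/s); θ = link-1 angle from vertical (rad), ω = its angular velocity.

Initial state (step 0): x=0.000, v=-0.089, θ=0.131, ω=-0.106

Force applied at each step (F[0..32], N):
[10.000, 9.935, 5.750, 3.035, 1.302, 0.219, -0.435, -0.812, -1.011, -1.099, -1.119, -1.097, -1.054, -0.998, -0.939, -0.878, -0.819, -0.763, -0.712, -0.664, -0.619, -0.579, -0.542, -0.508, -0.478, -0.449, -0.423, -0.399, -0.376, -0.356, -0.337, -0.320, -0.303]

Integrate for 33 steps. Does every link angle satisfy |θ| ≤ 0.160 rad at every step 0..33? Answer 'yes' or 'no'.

Answer: yes

Derivation:
apply F[0]=+10.000 → step 1: x=-0.001, v=0.039, θ=0.127, ω=-0.301
apply F[1]=+9.935 → step 2: x=0.002, v=0.167, θ=0.119, ω=-0.499
apply F[2]=+5.750 → step 3: x=0.006, v=0.237, θ=0.108, ω=-0.591
apply F[3]=+3.035 → step 4: x=0.011, v=0.271, θ=0.096, ω=-0.618
apply F[4]=+1.302 → step 5: x=0.016, v=0.283, θ=0.084, ω=-0.605
apply F[5]=+0.219 → step 6: x=0.022, v=0.280, θ=0.072, ω=-0.570
apply F[6]=-0.435 → step 7: x=0.027, v=0.268, θ=0.061, ω=-0.524
apply F[7]=-0.812 → step 8: x=0.033, v=0.253, θ=0.051, ω=-0.473
apply F[8]=-1.011 → step 9: x=0.037, v=0.235, θ=0.042, ω=-0.421
apply F[9]=-1.099 → step 10: x=0.042, v=0.217, θ=0.034, ω=-0.372
apply F[10]=-1.119 → step 11: x=0.046, v=0.199, θ=0.027, ω=-0.326
apply F[11]=-1.097 → step 12: x=0.050, v=0.182, θ=0.021, ω=-0.284
apply F[12]=-1.054 → step 13: x=0.053, v=0.166, θ=0.016, ω=-0.246
apply F[13]=-0.998 → step 14: x=0.057, v=0.151, θ=0.011, ω=-0.212
apply F[14]=-0.939 → step 15: x=0.059, v=0.137, θ=0.007, ω=-0.182
apply F[15]=-0.878 → step 16: x=0.062, v=0.124, θ=0.004, ω=-0.155
apply F[16]=-0.819 → step 17: x=0.064, v=0.113, θ=0.001, ω=-0.132
apply F[17]=-0.763 → step 18: x=0.067, v=0.102, θ=-0.001, ω=-0.112
apply F[18]=-0.712 → step 19: x=0.069, v=0.093, θ=-0.003, ω=-0.094
apply F[19]=-0.664 → step 20: x=0.070, v=0.084, θ=-0.005, ω=-0.078
apply F[20]=-0.619 → step 21: x=0.072, v=0.076, θ=-0.006, ω=-0.065
apply F[21]=-0.579 → step 22: x=0.073, v=0.068, θ=-0.008, ω=-0.053
apply F[22]=-0.542 → step 23: x=0.075, v=0.061, θ=-0.009, ω=-0.043
apply F[23]=-0.508 → step 24: x=0.076, v=0.055, θ=-0.009, ω=-0.034
apply F[24]=-0.478 → step 25: x=0.077, v=0.049, θ=-0.010, ω=-0.027
apply F[25]=-0.449 → step 26: x=0.078, v=0.044, θ=-0.010, ω=-0.020
apply F[26]=-0.423 → step 27: x=0.079, v=0.038, θ=-0.011, ω=-0.014
apply F[27]=-0.399 → step 28: x=0.079, v=0.034, θ=-0.011, ω=-0.010
apply F[28]=-0.376 → step 29: x=0.080, v=0.029, θ=-0.011, ω=-0.005
apply F[29]=-0.356 → step 30: x=0.080, v=0.025, θ=-0.011, ω=-0.002
apply F[30]=-0.337 → step 31: x=0.081, v=0.022, θ=-0.011, ω=0.001
apply F[31]=-0.320 → step 32: x=0.081, v=0.018, θ=-0.011, ω=0.004
apply F[32]=-0.303 → step 33: x=0.082, v=0.015, θ=-0.011, ω=0.006
Max |angle| over trajectory = 0.131 rad; bound = 0.160 → within bound.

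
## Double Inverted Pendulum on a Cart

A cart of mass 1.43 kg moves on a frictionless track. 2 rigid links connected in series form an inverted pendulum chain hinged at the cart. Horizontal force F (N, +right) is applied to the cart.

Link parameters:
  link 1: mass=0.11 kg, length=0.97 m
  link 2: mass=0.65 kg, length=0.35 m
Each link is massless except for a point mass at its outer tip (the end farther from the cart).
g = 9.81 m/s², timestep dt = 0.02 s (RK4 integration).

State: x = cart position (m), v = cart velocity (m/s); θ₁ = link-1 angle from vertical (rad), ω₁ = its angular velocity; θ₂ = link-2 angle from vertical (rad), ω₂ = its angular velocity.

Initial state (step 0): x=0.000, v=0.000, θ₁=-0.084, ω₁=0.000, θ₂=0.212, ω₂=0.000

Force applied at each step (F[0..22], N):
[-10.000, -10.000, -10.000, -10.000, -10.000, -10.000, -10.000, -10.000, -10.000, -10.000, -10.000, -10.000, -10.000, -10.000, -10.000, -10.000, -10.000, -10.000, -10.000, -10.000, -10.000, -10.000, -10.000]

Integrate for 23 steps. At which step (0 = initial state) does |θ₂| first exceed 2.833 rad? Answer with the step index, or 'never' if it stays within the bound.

apply F[0]=-10.000 → step 1: x=-0.001, v=-0.134, θ₁=-0.085, ω₁=-0.112, θ₂=0.220, ω₂=0.790
apply F[1]=-10.000 → step 2: x=-0.005, v=-0.268, θ₁=-0.088, ω₁=-0.216, θ₂=0.243, ω₂=1.565
apply F[2]=-10.000 → step 3: x=-0.012, v=-0.402, θ₁=-0.094, ω₁=-0.302, θ₂=0.282, ω₂=2.304
apply F[3]=-10.000 → step 4: x=-0.021, v=-0.538, θ₁=-0.100, ω₁=-0.358, θ₂=0.335, ω₂=2.982
apply F[4]=-10.000 → step 5: x=-0.034, v=-0.674, θ₁=-0.108, ω₁=-0.374, θ₂=0.401, ω₂=3.583
apply F[5]=-10.000 → step 6: x=-0.048, v=-0.811, θ₁=-0.115, ω₁=-0.346, θ₂=0.478, ω₂=4.104
apply F[6]=-10.000 → step 7: x=-0.066, v=-0.948, θ₁=-0.121, ω₁=-0.271, θ₂=0.565, ω₂=4.555
apply F[7]=-10.000 → step 8: x=-0.086, v=-1.086, θ₁=-0.126, ω₁=-0.153, θ₂=0.660, ω₂=4.955
apply F[8]=-10.000 → step 9: x=-0.109, v=-1.224, θ₁=-0.127, ω₁=0.009, θ₂=0.763, ω₂=5.320
apply F[9]=-10.000 → step 10: x=-0.135, v=-1.363, θ₁=-0.125, ω₁=0.213, θ₂=0.873, ω₂=5.668
apply F[10]=-10.000 → step 11: x=-0.164, v=-1.501, θ₁=-0.118, ω₁=0.461, θ₂=0.989, ω₂=6.008
apply F[11]=-10.000 → step 12: x=-0.195, v=-1.640, θ₁=-0.106, ω₁=0.755, θ₂=1.113, ω₂=6.351
apply F[12]=-10.000 → step 13: x=-0.230, v=-1.779, θ₁=-0.088, ω₁=1.097, θ₂=1.243, ω₂=6.699
apply F[13]=-10.000 → step 14: x=-0.267, v=-1.918, θ₁=-0.062, ω₁=1.492, θ₂=1.381, ω₂=7.053
apply F[14]=-10.000 → step 15: x=-0.306, v=-2.058, θ₁=-0.028, ω₁=1.940, θ₂=1.526, ω₂=7.404
apply F[15]=-10.000 → step 16: x=-0.349, v=-2.197, θ₁=0.016, ω₁=2.440, θ₂=1.677, ω₂=7.738
apply F[16]=-10.000 → step 17: x=-0.394, v=-2.338, θ₁=0.070, ω₁=2.986, θ₂=1.835, ω₂=8.027
apply F[17]=-10.000 → step 18: x=-0.442, v=-2.478, θ₁=0.136, ω₁=3.561, θ₂=1.997, ω₂=8.226
apply F[18]=-10.000 → step 19: x=-0.493, v=-2.618, θ₁=0.213, ω₁=4.140, θ₂=2.163, ω₂=8.272
apply F[19]=-10.000 → step 20: x=-0.547, v=-2.756, θ₁=0.301, ω₁=4.685, θ₂=2.327, ω₂=8.086
apply F[20]=-10.000 → step 21: x=-0.604, v=-2.891, θ₁=0.400, ω₁=5.150, θ₂=2.484, ω₂=7.589
apply F[21]=-10.000 → step 22: x=-0.663, v=-3.019, θ₁=0.506, ω₁=5.496, θ₂=2.628, ω₂=6.722
apply F[22]=-10.000 → step 23: x=-0.724, v=-3.138, θ₁=0.618, ω₁=5.702, θ₂=2.751, ω₂=5.484
max |θ₂| = 2.751 ≤ 2.833 over all 24 states.

Answer: never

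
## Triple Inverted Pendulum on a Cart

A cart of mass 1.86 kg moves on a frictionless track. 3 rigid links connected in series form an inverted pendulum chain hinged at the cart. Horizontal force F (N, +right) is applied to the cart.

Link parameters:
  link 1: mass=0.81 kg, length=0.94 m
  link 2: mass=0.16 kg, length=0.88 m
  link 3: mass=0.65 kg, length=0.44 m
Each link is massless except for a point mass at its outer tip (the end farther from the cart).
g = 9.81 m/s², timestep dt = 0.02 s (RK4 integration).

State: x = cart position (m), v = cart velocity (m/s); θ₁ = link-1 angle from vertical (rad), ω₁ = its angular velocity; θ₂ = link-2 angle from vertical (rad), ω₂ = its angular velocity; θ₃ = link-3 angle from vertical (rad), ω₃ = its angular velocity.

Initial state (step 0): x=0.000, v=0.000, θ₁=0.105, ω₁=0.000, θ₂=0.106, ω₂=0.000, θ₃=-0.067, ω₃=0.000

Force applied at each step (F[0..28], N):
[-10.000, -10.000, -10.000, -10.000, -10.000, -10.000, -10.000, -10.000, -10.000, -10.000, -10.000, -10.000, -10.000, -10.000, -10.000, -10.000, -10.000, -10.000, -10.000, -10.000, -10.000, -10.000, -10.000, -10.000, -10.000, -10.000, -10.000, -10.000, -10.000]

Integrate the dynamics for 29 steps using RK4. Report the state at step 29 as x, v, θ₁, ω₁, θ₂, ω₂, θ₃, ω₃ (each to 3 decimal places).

Answer: x=-0.899, v=-2.193, θ₁=1.545, ω₁=4.989, θ₂=0.558, ω₂=2.164, θ₃=-0.972, ω₃=2.035

Derivation:
apply F[0]=-10.000 → step 1: x=-0.001, v=-0.123, θ₁=0.107, ω₁=0.152, θ₂=0.107, ω₂=0.128, θ₃=-0.070, ω₃=-0.323
apply F[1]=-10.000 → step 2: x=-0.005, v=-0.247, θ₁=0.111, ω₁=0.305, θ₂=0.111, ω₂=0.258, θ₃=-0.080, ω₃=-0.653
apply F[2]=-10.000 → step 3: x=-0.011, v=-0.370, θ₁=0.119, ω₁=0.460, θ₂=0.118, ω₂=0.390, θ₃=-0.096, ω₃=-0.992
apply F[3]=-10.000 → step 4: x=-0.020, v=-0.495, θ₁=0.130, ω₁=0.617, θ₂=0.127, ω₂=0.522, θ₃=-0.120, ω₃=-1.340
apply F[4]=-10.000 → step 5: x=-0.031, v=-0.619, θ₁=0.143, ω₁=0.777, θ₂=0.138, ω₂=0.650, θ₃=-0.150, ω₃=-1.686
apply F[5]=-10.000 → step 6: x=-0.045, v=-0.743, θ₁=0.161, ω₁=0.940, θ₂=0.153, ω₂=0.766, θ₃=-0.187, ω₃=-2.016
apply F[6]=-10.000 → step 7: x=-0.061, v=-0.867, θ₁=0.181, ω₁=1.106, θ₂=0.169, ω₂=0.861, θ₃=-0.230, ω₃=-2.313
apply F[7]=-10.000 → step 8: x=-0.079, v=-0.991, θ₁=0.205, ω₁=1.276, θ₂=0.187, ω₂=0.930, θ₃=-0.279, ω₃=-2.565
apply F[8]=-10.000 → step 9: x=-0.100, v=-1.114, θ₁=0.232, ω₁=1.450, θ₂=0.206, ω₂=0.968, θ₃=-0.333, ω₃=-2.764
apply F[9]=-10.000 → step 10: x=-0.124, v=-1.236, θ₁=0.263, ω₁=1.628, θ₂=0.225, ω₂=0.977, θ₃=-0.389, ω₃=-2.910
apply F[10]=-10.000 → step 11: x=-0.150, v=-1.357, θ₁=0.297, ω₁=1.810, θ₂=0.245, ω₂=0.958, θ₃=-0.449, ω₃=-3.004
apply F[11]=-10.000 → step 12: x=-0.178, v=-1.477, θ₁=0.335, ω₁=1.996, θ₂=0.264, ω₂=0.917, θ₃=-0.509, ω₃=-3.052
apply F[12]=-10.000 → step 13: x=-0.209, v=-1.594, θ₁=0.377, ω₁=2.185, θ₂=0.281, ω₂=0.858, θ₃=-0.570, ω₃=-3.056
apply F[13]=-10.000 → step 14: x=-0.242, v=-1.707, θ₁=0.423, ω₁=2.377, θ₂=0.298, ω₂=0.787, θ₃=-0.631, ω₃=-3.019
apply F[14]=-10.000 → step 15: x=-0.277, v=-1.816, θ₁=0.472, ω₁=2.570, θ₂=0.313, ω₂=0.710, θ₃=-0.691, ω₃=-2.941
apply F[15]=-10.000 → step 16: x=-0.314, v=-1.919, θ₁=0.526, ω₁=2.764, θ₂=0.326, ω₂=0.633, θ₃=-0.749, ω₃=-2.823
apply F[16]=-10.000 → step 17: x=-0.354, v=-2.014, θ₁=0.583, ω₁=2.956, θ₂=0.338, ω₂=0.563, θ₃=-0.804, ω₃=-2.665
apply F[17]=-10.000 → step 18: x=-0.395, v=-2.101, θ₁=0.644, ω₁=3.147, θ₂=0.349, ω₂=0.509, θ₃=-0.855, ω₃=-2.465
apply F[18]=-10.000 → step 19: x=-0.438, v=-2.177, θ₁=0.709, ω₁=3.333, θ₂=0.359, ω₂=0.476, θ₃=-0.902, ω₃=-2.224
apply F[19]=-10.000 → step 20: x=-0.482, v=-2.243, θ₁=0.777, ω₁=3.516, θ₂=0.368, ω₂=0.471, θ₃=-0.944, ω₃=-1.943
apply F[20]=-10.000 → step 21: x=-0.527, v=-2.295, θ₁=0.849, ω₁=3.693, θ₂=0.378, ω₂=0.501, θ₃=-0.979, ω₃=-1.625
apply F[21]=-10.000 → step 22: x=-0.574, v=-2.334, θ₁=0.925, ω₁=3.865, θ₂=0.388, ω₂=0.568, θ₃=-1.008, ω₃=-1.272
apply F[22]=-10.000 → step 23: x=-0.621, v=-2.360, θ₁=1.004, ω₁=4.032, θ₂=0.401, ω₂=0.676, θ₃=-1.030, ω₃=-0.887
apply F[23]=-10.000 → step 24: x=-0.668, v=-2.370, θ₁=1.086, ω₁=4.195, θ₂=0.416, ω₂=0.826, θ₃=-1.044, ω₃=-0.473
apply F[24]=-10.000 → step 25: x=-0.715, v=-2.365, θ₁=1.172, ω₁=4.355, θ₂=0.434, ω₂=1.017, θ₃=-1.049, ω₃=-0.032
apply F[25]=-10.000 → step 26: x=-0.762, v=-2.345, θ₁=1.260, ω₁=4.513, θ₂=0.457, ω₂=1.249, θ₃=-1.045, ω₃=0.436
apply F[26]=-10.000 → step 27: x=-0.809, v=-2.310, θ₁=1.352, ω₁=4.671, θ₂=0.484, ω₂=1.520, θ₃=-1.031, ω₃=0.933
apply F[27]=-10.000 → step 28: x=-0.855, v=-2.259, θ₁=1.447, ω₁=4.829, θ₂=0.518, ω₂=1.826, θ₃=-1.007, ω₃=1.464
apply F[28]=-10.000 → step 29: x=-0.899, v=-2.193, θ₁=1.545, ω₁=4.989, θ₂=0.558, ω₂=2.164, θ₃=-0.972, ω₃=2.035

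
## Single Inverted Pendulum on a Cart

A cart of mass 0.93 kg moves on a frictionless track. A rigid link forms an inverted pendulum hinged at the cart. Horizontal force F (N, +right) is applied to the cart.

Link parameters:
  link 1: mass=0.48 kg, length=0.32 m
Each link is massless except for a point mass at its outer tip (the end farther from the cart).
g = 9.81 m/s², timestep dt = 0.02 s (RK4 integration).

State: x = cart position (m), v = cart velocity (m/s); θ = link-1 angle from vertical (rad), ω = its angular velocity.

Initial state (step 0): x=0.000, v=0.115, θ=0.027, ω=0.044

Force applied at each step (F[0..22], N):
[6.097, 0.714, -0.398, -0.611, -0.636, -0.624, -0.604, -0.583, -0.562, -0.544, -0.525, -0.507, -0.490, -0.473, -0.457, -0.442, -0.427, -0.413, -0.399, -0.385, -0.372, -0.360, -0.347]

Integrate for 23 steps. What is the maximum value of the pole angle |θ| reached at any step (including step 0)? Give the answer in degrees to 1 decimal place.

Answer: 1.5°

Derivation:
apply F[0]=+6.097 → step 1: x=0.004, v=0.243, θ=0.024, ω=-0.341
apply F[1]=+0.714 → step 2: x=0.009, v=0.257, θ=0.017, ω=-0.370
apply F[2]=-0.398 → step 3: x=0.014, v=0.247, θ=0.010, ω=-0.331
apply F[3]=-0.611 → step 4: x=0.018, v=0.233, θ=0.004, ω=-0.284
apply F[4]=-0.636 → step 5: x=0.023, v=0.219, θ=-0.001, ω=-0.240
apply F[5]=-0.624 → step 6: x=0.027, v=0.206, θ=-0.006, ω=-0.201
apply F[6]=-0.604 → step 7: x=0.031, v=0.194, θ=-0.010, ω=-0.168
apply F[7]=-0.583 → step 8: x=0.035, v=0.183, θ=-0.013, ω=-0.139
apply F[8]=-0.562 → step 9: x=0.038, v=0.172, θ=-0.015, ω=-0.114
apply F[9]=-0.544 → step 10: x=0.042, v=0.162, θ=-0.017, ω=-0.093
apply F[10]=-0.525 → step 11: x=0.045, v=0.152, θ=-0.019, ω=-0.074
apply F[11]=-0.507 → step 12: x=0.048, v=0.143, θ=-0.020, ω=-0.058
apply F[12]=-0.490 → step 13: x=0.051, v=0.135, θ=-0.021, ω=-0.045
apply F[13]=-0.473 → step 14: x=0.053, v=0.127, θ=-0.022, ω=-0.033
apply F[14]=-0.457 → step 15: x=0.056, v=0.119, θ=-0.023, ω=-0.023
apply F[15]=-0.442 → step 16: x=0.058, v=0.112, θ=-0.023, ω=-0.014
apply F[16]=-0.427 → step 17: x=0.060, v=0.105, θ=-0.023, ω=-0.007
apply F[17]=-0.413 → step 18: x=0.062, v=0.099, θ=-0.023, ω=-0.001
apply F[18]=-0.399 → step 19: x=0.064, v=0.093, θ=-0.023, ω=0.005
apply F[19]=-0.385 → step 20: x=0.066, v=0.087, θ=-0.023, ω=0.009
apply F[20]=-0.372 → step 21: x=0.068, v=0.081, θ=-0.023, ω=0.013
apply F[21]=-0.360 → step 22: x=0.069, v=0.076, θ=-0.022, ω=0.016
apply F[22]=-0.347 → step 23: x=0.071, v=0.070, θ=-0.022, ω=0.018
Max |angle| over trajectory = 0.027 rad = 1.5°.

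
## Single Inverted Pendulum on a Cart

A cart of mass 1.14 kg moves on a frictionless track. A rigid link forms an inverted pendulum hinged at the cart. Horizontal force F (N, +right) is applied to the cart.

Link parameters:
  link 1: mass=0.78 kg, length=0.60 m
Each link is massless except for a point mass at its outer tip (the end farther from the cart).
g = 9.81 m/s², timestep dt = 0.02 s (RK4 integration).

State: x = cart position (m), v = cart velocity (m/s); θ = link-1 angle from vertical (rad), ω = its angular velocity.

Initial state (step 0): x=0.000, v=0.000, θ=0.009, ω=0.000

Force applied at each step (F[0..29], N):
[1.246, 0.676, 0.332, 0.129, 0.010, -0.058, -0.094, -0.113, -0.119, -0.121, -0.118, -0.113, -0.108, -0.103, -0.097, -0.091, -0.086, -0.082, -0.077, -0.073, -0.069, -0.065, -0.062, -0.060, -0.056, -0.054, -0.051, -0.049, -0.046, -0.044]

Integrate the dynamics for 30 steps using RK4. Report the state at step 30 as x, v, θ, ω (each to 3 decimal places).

Answer: x=0.011, v=0.004, θ=-0.002, ω=0.001

Derivation:
apply F[0]=+1.246 → step 1: x=0.000, v=0.021, θ=0.009, ω=-0.032
apply F[1]=+0.676 → step 2: x=0.001, v=0.031, θ=0.008, ω=-0.047
apply F[2]=+0.332 → step 3: x=0.001, v=0.036, θ=0.007, ω=-0.052
apply F[3]=+0.129 → step 4: x=0.002, v=0.038, θ=0.006, ω=-0.053
apply F[4]=+0.010 → step 5: x=0.003, v=0.037, θ=0.005, ω=-0.050
apply F[5]=-0.058 → step 6: x=0.004, v=0.035, θ=0.004, ω=-0.046
apply F[6]=-0.094 → step 7: x=0.004, v=0.033, θ=0.003, ω=-0.041
apply F[7]=-0.113 → step 8: x=0.005, v=0.031, θ=0.002, ω=-0.036
apply F[8]=-0.119 → step 9: x=0.006, v=0.029, θ=0.002, ω=-0.032
apply F[9]=-0.121 → step 10: x=0.006, v=0.026, θ=0.001, ω=-0.028
apply F[10]=-0.118 → step 11: x=0.007, v=0.024, θ=0.000, ω=-0.024
apply F[11]=-0.113 → step 12: x=0.007, v=0.022, θ=0.000, ω=-0.020
apply F[12]=-0.108 → step 13: x=0.007, v=0.020, θ=-0.000, ω=-0.017
apply F[13]=-0.103 → step 14: x=0.008, v=0.019, θ=-0.001, ω=-0.015
apply F[14]=-0.097 → step 15: x=0.008, v=0.017, θ=-0.001, ω=-0.012
apply F[15]=-0.091 → step 16: x=0.009, v=0.016, θ=-0.001, ω=-0.010
apply F[16]=-0.086 → step 17: x=0.009, v=0.014, θ=-0.001, ω=-0.008
apply F[17]=-0.082 → step 18: x=0.009, v=0.013, θ=-0.002, ω=-0.007
apply F[18]=-0.077 → step 19: x=0.009, v=0.012, θ=-0.002, ω=-0.005
apply F[19]=-0.073 → step 20: x=0.010, v=0.011, θ=-0.002, ω=-0.004
apply F[20]=-0.069 → step 21: x=0.010, v=0.010, θ=-0.002, ω=-0.003
apply F[21]=-0.065 → step 22: x=0.010, v=0.009, θ=-0.002, ω=-0.002
apply F[22]=-0.062 → step 23: x=0.010, v=0.008, θ=-0.002, ω=-0.002
apply F[23]=-0.060 → step 24: x=0.010, v=0.007, θ=-0.002, ω=-0.001
apply F[24]=-0.056 → step 25: x=0.010, v=0.007, θ=-0.002, ω=-0.000
apply F[25]=-0.054 → step 26: x=0.011, v=0.006, θ=-0.002, ω=0.000
apply F[26]=-0.051 → step 27: x=0.011, v=0.005, θ=-0.002, ω=0.001
apply F[27]=-0.049 → step 28: x=0.011, v=0.005, θ=-0.002, ω=0.001
apply F[28]=-0.046 → step 29: x=0.011, v=0.004, θ=-0.002, ω=0.001
apply F[29]=-0.044 → step 30: x=0.011, v=0.004, θ=-0.002, ω=0.001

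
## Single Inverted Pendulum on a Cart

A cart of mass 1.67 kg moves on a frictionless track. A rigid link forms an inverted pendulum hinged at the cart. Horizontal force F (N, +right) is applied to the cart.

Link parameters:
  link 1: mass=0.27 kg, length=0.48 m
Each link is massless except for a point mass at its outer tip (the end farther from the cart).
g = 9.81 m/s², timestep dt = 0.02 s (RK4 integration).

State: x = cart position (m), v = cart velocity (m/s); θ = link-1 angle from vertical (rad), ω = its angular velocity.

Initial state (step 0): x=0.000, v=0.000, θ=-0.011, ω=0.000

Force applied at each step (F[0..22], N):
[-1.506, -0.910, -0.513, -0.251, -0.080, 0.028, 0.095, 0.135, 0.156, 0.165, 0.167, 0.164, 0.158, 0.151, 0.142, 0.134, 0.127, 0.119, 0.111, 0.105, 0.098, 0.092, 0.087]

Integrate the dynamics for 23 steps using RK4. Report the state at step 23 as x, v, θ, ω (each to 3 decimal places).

Answer: x=-0.011, v=-0.011, θ=0.002, ω=0.002

Derivation:
apply F[0]=-1.506 → step 1: x=-0.000, v=-0.018, θ=-0.011, ω=0.032
apply F[1]=-0.910 → step 2: x=-0.001, v=-0.028, θ=-0.010, ω=0.050
apply F[2]=-0.513 → step 3: x=-0.001, v=-0.034, θ=-0.009, ω=0.059
apply F[3]=-0.251 → step 4: x=-0.002, v=-0.037, θ=-0.008, ω=0.061
apply F[4]=-0.080 → step 5: x=-0.003, v=-0.038, θ=-0.006, ω=0.060
apply F[5]=+0.028 → step 6: x=-0.003, v=-0.037, θ=-0.005, ω=0.056
apply F[6]=+0.095 → step 7: x=-0.004, v=-0.036, θ=-0.004, ω=0.052
apply F[7]=+0.135 → step 8: x=-0.005, v=-0.034, θ=-0.003, ω=0.047
apply F[8]=+0.156 → step 9: x=-0.006, v=-0.032, θ=-0.002, ω=0.041
apply F[9]=+0.165 → step 10: x=-0.006, v=-0.030, θ=-0.001, ω=0.036
apply F[10]=+0.167 → step 11: x=-0.007, v=-0.028, θ=-0.001, ω=0.032
apply F[11]=+0.164 → step 12: x=-0.007, v=-0.026, θ=-0.000, ω=0.027
apply F[12]=+0.158 → step 13: x=-0.008, v=-0.024, θ=0.000, ω=0.023
apply F[13]=+0.151 → step 14: x=-0.008, v=-0.022, θ=0.001, ω=0.020
apply F[14]=+0.142 → step 15: x=-0.009, v=-0.021, θ=0.001, ω=0.017
apply F[15]=+0.134 → step 16: x=-0.009, v=-0.019, θ=0.001, ω=0.014
apply F[16]=+0.127 → step 17: x=-0.009, v=-0.018, θ=0.002, ω=0.012
apply F[17]=+0.119 → step 18: x=-0.010, v=-0.016, θ=0.002, ω=0.009
apply F[18]=+0.111 → step 19: x=-0.010, v=-0.015, θ=0.002, ω=0.008
apply F[19]=+0.105 → step 20: x=-0.010, v=-0.014, θ=0.002, ω=0.006
apply F[20]=+0.098 → step 21: x=-0.011, v=-0.013, θ=0.002, ω=0.005
apply F[21]=+0.092 → step 22: x=-0.011, v=-0.012, θ=0.002, ω=0.003
apply F[22]=+0.087 → step 23: x=-0.011, v=-0.011, θ=0.002, ω=0.002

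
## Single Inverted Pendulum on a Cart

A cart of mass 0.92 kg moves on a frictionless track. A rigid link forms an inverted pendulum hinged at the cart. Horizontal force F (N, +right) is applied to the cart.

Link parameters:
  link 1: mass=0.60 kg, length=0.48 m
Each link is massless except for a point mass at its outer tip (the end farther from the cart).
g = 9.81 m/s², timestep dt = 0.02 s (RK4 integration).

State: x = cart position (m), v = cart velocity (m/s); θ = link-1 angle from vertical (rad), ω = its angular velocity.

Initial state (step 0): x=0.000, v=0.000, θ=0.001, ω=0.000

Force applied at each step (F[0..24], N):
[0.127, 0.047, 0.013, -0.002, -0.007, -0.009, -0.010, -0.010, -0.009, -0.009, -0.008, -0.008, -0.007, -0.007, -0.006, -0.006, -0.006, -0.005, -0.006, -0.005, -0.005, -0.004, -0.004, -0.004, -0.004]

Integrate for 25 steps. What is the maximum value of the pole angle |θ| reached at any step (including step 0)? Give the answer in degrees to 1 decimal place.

Answer: 0.1°

Derivation:
apply F[0]=+0.127 → step 1: x=0.000, v=0.003, θ=0.001, ω=-0.005
apply F[1]=+0.047 → step 2: x=0.000, v=0.004, θ=0.001, ω=-0.007
apply F[2]=+0.013 → step 3: x=0.000, v=0.004, θ=0.001, ω=-0.007
apply F[3]=-0.002 → step 4: x=0.000, v=0.004, θ=0.001, ω=-0.006
apply F[4]=-0.007 → step 5: x=0.000, v=0.003, θ=0.000, ω=-0.006
apply F[5]=-0.009 → step 6: x=0.000, v=0.003, θ=0.000, ω=-0.005
apply F[6]=-0.010 → step 7: x=0.000, v=0.003, θ=0.000, ω=-0.004
apply F[7]=-0.010 → step 8: x=0.000, v=0.003, θ=0.000, ω=-0.004
apply F[8]=-0.009 → step 9: x=0.001, v=0.002, θ=0.000, ω=-0.003
apply F[9]=-0.009 → step 10: x=0.001, v=0.002, θ=0.000, ω=-0.003
apply F[10]=-0.008 → step 11: x=0.001, v=0.002, θ=0.000, ω=-0.002
apply F[11]=-0.008 → step 12: x=0.001, v=0.002, θ=-0.000, ω=-0.002
apply F[12]=-0.007 → step 13: x=0.001, v=0.002, θ=-0.000, ω=-0.002
apply F[13]=-0.007 → step 14: x=0.001, v=0.002, θ=-0.000, ω=-0.001
apply F[14]=-0.006 → step 15: x=0.001, v=0.001, θ=-0.000, ω=-0.001
apply F[15]=-0.006 → step 16: x=0.001, v=0.001, θ=-0.000, ω=-0.001
apply F[16]=-0.006 → step 17: x=0.001, v=0.001, θ=-0.000, ω=-0.001
apply F[17]=-0.005 → step 18: x=0.001, v=0.001, θ=-0.000, ω=-0.001
apply F[18]=-0.006 → step 19: x=0.001, v=0.001, θ=-0.000, ω=-0.000
apply F[19]=-0.005 → step 20: x=0.001, v=0.001, θ=-0.000, ω=-0.000
apply F[20]=-0.005 → step 21: x=0.001, v=0.001, θ=-0.000, ω=-0.000
apply F[21]=-0.004 → step 22: x=0.001, v=0.001, θ=-0.000, ω=-0.000
apply F[22]=-0.004 → step 23: x=0.001, v=0.001, θ=-0.000, ω=-0.000
apply F[23]=-0.004 → step 24: x=0.001, v=0.001, θ=-0.000, ω=-0.000
apply F[24]=-0.004 → step 25: x=0.001, v=0.001, θ=-0.000, ω=-0.000
Max |angle| over trajectory = 0.001 rad = 0.1°.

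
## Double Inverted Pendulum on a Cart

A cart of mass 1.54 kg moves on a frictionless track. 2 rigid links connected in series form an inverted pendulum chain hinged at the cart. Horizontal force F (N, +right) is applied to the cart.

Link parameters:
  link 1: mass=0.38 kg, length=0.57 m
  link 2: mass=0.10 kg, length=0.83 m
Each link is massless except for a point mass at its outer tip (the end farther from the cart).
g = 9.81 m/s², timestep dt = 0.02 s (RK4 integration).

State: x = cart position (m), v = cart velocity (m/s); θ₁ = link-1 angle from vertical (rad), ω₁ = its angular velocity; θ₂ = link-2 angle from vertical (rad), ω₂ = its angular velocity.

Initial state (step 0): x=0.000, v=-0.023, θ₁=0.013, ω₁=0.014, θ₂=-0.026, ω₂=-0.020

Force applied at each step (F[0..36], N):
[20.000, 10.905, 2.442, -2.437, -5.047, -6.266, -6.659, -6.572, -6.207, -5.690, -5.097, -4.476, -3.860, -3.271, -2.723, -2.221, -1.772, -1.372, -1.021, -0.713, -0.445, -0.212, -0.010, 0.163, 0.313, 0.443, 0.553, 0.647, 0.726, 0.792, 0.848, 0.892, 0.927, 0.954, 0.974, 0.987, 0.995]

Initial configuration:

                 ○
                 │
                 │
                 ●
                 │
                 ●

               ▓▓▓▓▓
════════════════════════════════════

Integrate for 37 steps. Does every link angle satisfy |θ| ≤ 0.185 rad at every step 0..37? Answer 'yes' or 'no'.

apply F[0]=+20.000 → step 1: x=0.002, v=0.236, θ₁=0.009, ω₁=-0.433, θ₂=-0.027, ω₂=-0.031
apply F[1]=+10.905 → step 2: x=0.008, v=0.377, θ₁=-0.002, ω₁=-0.677, θ₂=-0.027, ω₂=-0.040
apply F[2]=+2.442 → step 3: x=0.016, v=0.410, θ₁=-0.016, ω₁=-0.735, θ₂=-0.028, ω₂=-0.046
apply F[3]=-2.437 → step 4: x=0.024, v=0.379, θ₁=-0.031, ω₁=-0.690, θ₂=-0.029, ω₂=-0.047
apply F[4]=-5.047 → step 5: x=0.031, v=0.316, θ₁=-0.043, ω₁=-0.592, θ₂=-0.030, ω₂=-0.045
apply F[5]=-6.266 → step 6: x=0.037, v=0.238, θ₁=-0.054, ω₁=-0.473, θ₂=-0.031, ω₂=-0.039
apply F[6]=-6.659 → step 7: x=0.040, v=0.155, θ₁=-0.062, ω₁=-0.351, θ₂=-0.032, ω₂=-0.031
apply F[7]=-6.572 → step 8: x=0.043, v=0.074, θ₁=-0.068, ω₁=-0.234, θ₂=-0.032, ω₂=-0.021
apply F[8]=-6.207 → step 9: x=0.043, v=-0.003, θ₁=-0.072, ω₁=-0.128, θ₂=-0.032, ω₂=-0.009
apply F[9]=-5.690 → step 10: x=0.043, v=-0.072, θ₁=-0.073, ω₁=-0.036, θ₂=-0.032, ω₂=0.003
apply F[10]=-5.097 → step 11: x=0.041, v=-0.134, θ₁=-0.073, ω₁=0.043, θ₂=-0.032, ω₂=0.015
apply F[11]=-4.476 → step 12: x=0.037, v=-0.187, θ₁=-0.072, ω₁=0.108, θ₂=-0.032, ω₂=0.028
apply F[12]=-3.860 → step 13: x=0.033, v=-0.233, θ₁=-0.069, ω₁=0.160, θ₂=-0.031, ω₂=0.040
apply F[13]=-3.271 → step 14: x=0.028, v=-0.271, θ₁=-0.066, ω₁=0.201, θ₂=-0.030, ω₂=0.051
apply F[14]=-2.723 → step 15: x=0.022, v=-0.303, θ₁=-0.061, ω₁=0.231, θ₂=-0.029, ω₂=0.061
apply F[15]=-2.221 → step 16: x=0.016, v=-0.328, θ₁=-0.056, ω₁=0.252, θ₂=-0.028, ω₂=0.070
apply F[16]=-1.772 → step 17: x=0.009, v=-0.348, θ₁=-0.051, ω₁=0.266, θ₂=-0.026, ω₂=0.078
apply F[17]=-1.372 → step 18: x=0.002, v=-0.363, θ₁=-0.046, ω₁=0.273, θ₂=-0.025, ω₂=0.085
apply F[18]=-1.021 → step 19: x=-0.005, v=-0.373, θ₁=-0.040, ω₁=0.275, θ₂=-0.023, ω₂=0.091
apply F[19]=-0.713 → step 20: x=-0.013, v=-0.380, θ₁=-0.035, ω₁=0.273, θ₂=-0.021, ω₂=0.095
apply F[20]=-0.445 → step 21: x=-0.020, v=-0.384, θ₁=-0.030, ω₁=0.267, θ₂=-0.019, ω₂=0.099
apply F[21]=-0.212 → step 22: x=-0.028, v=-0.385, θ₁=-0.024, ω₁=0.259, θ₂=-0.017, ω₂=0.101
apply F[22]=-0.010 → step 23: x=-0.036, v=-0.384, θ₁=-0.019, ω₁=0.249, θ₂=-0.015, ω₂=0.103
apply F[23]=+0.163 → step 24: x=-0.043, v=-0.381, θ₁=-0.014, ω₁=0.238, θ₂=-0.013, ω₂=0.104
apply F[24]=+0.313 → step 25: x=-0.051, v=-0.376, θ₁=-0.010, ω₁=0.225, θ₂=-0.011, ω₂=0.104
apply F[25]=+0.443 → step 26: x=-0.058, v=-0.370, θ₁=-0.005, ω₁=0.212, θ₂=-0.009, ω₂=0.103
apply F[26]=+0.553 → step 27: x=-0.066, v=-0.362, θ₁=-0.001, ω₁=0.198, θ₂=-0.007, ω₂=0.102
apply F[27]=+0.647 → step 28: x=-0.073, v=-0.354, θ₁=0.003, ω₁=0.184, θ₂=-0.005, ω₂=0.100
apply F[28]=+0.726 → step 29: x=-0.080, v=-0.345, θ₁=0.006, ω₁=0.170, θ₂=-0.003, ω₂=0.097
apply F[29]=+0.792 → step 30: x=-0.087, v=-0.335, θ₁=0.009, ω₁=0.157, θ₂=-0.001, ω₂=0.095
apply F[30]=+0.848 → step 31: x=-0.093, v=-0.325, θ₁=0.012, ω₁=0.143, θ₂=0.001, ω₂=0.091
apply F[31]=+0.892 → step 32: x=-0.100, v=-0.314, θ₁=0.015, ω₁=0.130, θ₂=0.003, ω₂=0.088
apply F[32]=+0.927 → step 33: x=-0.106, v=-0.303, θ₁=0.018, ω₁=0.118, θ₂=0.004, ω₂=0.084
apply F[33]=+0.954 → step 34: x=-0.112, v=-0.292, θ₁=0.020, ω₁=0.106, θ₂=0.006, ω₂=0.080
apply F[34]=+0.974 → step 35: x=-0.117, v=-0.280, θ₁=0.022, ω₁=0.094, θ₂=0.008, ω₂=0.076
apply F[35]=+0.987 → step 36: x=-0.123, v=-0.269, θ₁=0.024, ω₁=0.083, θ₂=0.009, ω₂=0.072
apply F[36]=+0.995 → step 37: x=-0.128, v=-0.257, θ₁=0.025, ω₁=0.073, θ₂=0.011, ω₂=0.067
Max |angle| over trajectory = 0.073 rad; bound = 0.185 → within bound.

Answer: yes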